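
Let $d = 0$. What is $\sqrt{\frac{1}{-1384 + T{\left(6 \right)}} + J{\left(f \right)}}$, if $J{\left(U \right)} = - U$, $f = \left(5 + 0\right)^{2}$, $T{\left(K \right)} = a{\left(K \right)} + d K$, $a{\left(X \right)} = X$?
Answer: $\frac{i \sqrt{47473478}}{1378} \approx 5.0001 i$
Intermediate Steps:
$T{\left(K \right)} = K$ ($T{\left(K \right)} = K + 0 K = K + 0 = K$)
$f = 25$ ($f = 5^{2} = 25$)
$\sqrt{\frac{1}{-1384 + T{\left(6 \right)}} + J{\left(f \right)}} = \sqrt{\frac{1}{-1384 + 6} - 25} = \sqrt{\frac{1}{-1378} - 25} = \sqrt{- \frac{1}{1378} - 25} = \sqrt{- \frac{34451}{1378}} = \frac{i \sqrt{47473478}}{1378}$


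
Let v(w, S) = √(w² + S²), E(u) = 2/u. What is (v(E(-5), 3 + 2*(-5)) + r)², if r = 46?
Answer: (230 + √1229)²/25 ≈ 2810.2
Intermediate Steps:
v(w, S) = √(S² + w²)
(v(E(-5), 3 + 2*(-5)) + r)² = (√((3 + 2*(-5))² + (2/(-5))²) + 46)² = (√((3 - 10)² + (2*(-⅕))²) + 46)² = (√((-7)² + (-⅖)²) + 46)² = (√(49 + 4/25) + 46)² = (√(1229/25) + 46)² = (√1229/5 + 46)² = (46 + √1229/5)²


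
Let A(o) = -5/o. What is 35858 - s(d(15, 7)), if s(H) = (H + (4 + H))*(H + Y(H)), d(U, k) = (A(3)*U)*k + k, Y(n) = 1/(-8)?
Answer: -39919/2 ≈ -19960.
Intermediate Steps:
Y(n) = -1/8
d(U, k) = k - 5*U*k/3 (d(U, k) = ((-5/3)*U)*k + k = ((-5*1/3)*U)*k + k = (-5*U/3)*k + k = -5*U*k/3 + k = k - 5*U*k/3)
s(H) = (4 + 2*H)*(-1/8 + H) (s(H) = (H + (4 + H))*(H - 1/8) = (4 + 2*H)*(-1/8 + H))
35858 - s(d(15, 7)) = 35858 - (-1/2 + 2*((1/3)*7*(3 - 5*15))**2 + 15*((1/3)*7*(3 - 5*15))/4) = 35858 - (-1/2 + 2*((1/3)*7*(3 - 75))**2 + 15*((1/3)*7*(3 - 75))/4) = 35858 - (-1/2 + 2*((1/3)*7*(-72))**2 + 15*((1/3)*7*(-72))/4) = 35858 - (-1/2 + 2*(-168)**2 + (15/4)*(-168)) = 35858 - (-1/2 + 2*28224 - 630) = 35858 - (-1/2 + 56448 - 630) = 35858 - 1*111635/2 = 35858 - 111635/2 = -39919/2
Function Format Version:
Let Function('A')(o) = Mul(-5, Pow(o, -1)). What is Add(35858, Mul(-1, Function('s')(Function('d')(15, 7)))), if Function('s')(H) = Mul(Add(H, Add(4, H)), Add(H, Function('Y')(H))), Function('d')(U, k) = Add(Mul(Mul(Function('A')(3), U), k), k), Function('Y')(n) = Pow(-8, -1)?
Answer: Rational(-39919, 2) ≈ -19960.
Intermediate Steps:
Function('Y')(n) = Rational(-1, 8)
Function('d')(U, k) = Add(k, Mul(Rational(-5, 3), U, k)) (Function('d')(U, k) = Add(Mul(Mul(Mul(-5, Pow(3, -1)), U), k), k) = Add(Mul(Mul(Mul(-5, Rational(1, 3)), U), k), k) = Add(Mul(Mul(Rational(-5, 3), U), k), k) = Add(Mul(Rational(-5, 3), U, k), k) = Add(k, Mul(Rational(-5, 3), U, k)))
Function('s')(H) = Mul(Add(4, Mul(2, H)), Add(Rational(-1, 8), H)) (Function('s')(H) = Mul(Add(H, Add(4, H)), Add(H, Rational(-1, 8))) = Mul(Add(4, Mul(2, H)), Add(Rational(-1, 8), H)))
Add(35858, Mul(-1, Function('s')(Function('d')(15, 7)))) = Add(35858, Mul(-1, Add(Rational(-1, 2), Mul(2, Pow(Mul(Rational(1, 3), 7, Add(3, Mul(-5, 15))), 2)), Mul(Rational(15, 4), Mul(Rational(1, 3), 7, Add(3, Mul(-5, 15))))))) = Add(35858, Mul(-1, Add(Rational(-1, 2), Mul(2, Pow(Mul(Rational(1, 3), 7, Add(3, -75)), 2)), Mul(Rational(15, 4), Mul(Rational(1, 3), 7, Add(3, -75)))))) = Add(35858, Mul(-1, Add(Rational(-1, 2), Mul(2, Pow(Mul(Rational(1, 3), 7, -72), 2)), Mul(Rational(15, 4), Mul(Rational(1, 3), 7, -72))))) = Add(35858, Mul(-1, Add(Rational(-1, 2), Mul(2, Pow(-168, 2)), Mul(Rational(15, 4), -168)))) = Add(35858, Mul(-1, Add(Rational(-1, 2), Mul(2, 28224), -630))) = Add(35858, Mul(-1, Add(Rational(-1, 2), 56448, -630))) = Add(35858, Mul(-1, Rational(111635, 2))) = Add(35858, Rational(-111635, 2)) = Rational(-39919, 2)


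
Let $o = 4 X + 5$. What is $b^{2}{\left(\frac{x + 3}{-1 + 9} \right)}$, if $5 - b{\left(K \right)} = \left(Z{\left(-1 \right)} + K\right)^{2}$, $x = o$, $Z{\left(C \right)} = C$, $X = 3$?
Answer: $\frac{121}{16} \approx 7.5625$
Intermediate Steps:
$o = 17$ ($o = 4 \cdot 3 + 5 = 12 + 5 = 17$)
$x = 17$
$b{\left(K \right)} = 5 - \left(-1 + K\right)^{2}$
$b^{2}{\left(\frac{x + 3}{-1 + 9} \right)} = \left(5 - \left(-1 + \frac{17 + 3}{-1 + 9}\right)^{2}\right)^{2} = \left(5 - \left(-1 + \frac{20}{8}\right)^{2}\right)^{2} = \left(5 - \left(-1 + 20 \cdot \frac{1}{8}\right)^{2}\right)^{2} = \left(5 - \left(-1 + \frac{5}{2}\right)^{2}\right)^{2} = \left(5 - \left(\frac{3}{2}\right)^{2}\right)^{2} = \left(5 - \frac{9}{4}\right)^{2} = \left(\frac{11}{4}\right)^{2} = \frac{121}{16}$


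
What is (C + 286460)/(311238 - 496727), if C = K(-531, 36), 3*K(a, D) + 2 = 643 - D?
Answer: -859985/556467 ≈ -1.5454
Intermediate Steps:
K(a, D) = 641/3 - D/3 (K(a, D) = -⅔ + (643 - D)/3 = -⅔ + (643/3 - D/3) = 641/3 - D/3)
C = 605/3 (C = 641/3 - ⅓*36 = 641/3 - 12 = 605/3 ≈ 201.67)
(C + 286460)/(311238 - 496727) = (605/3 + 286460)/(311238 - 496727) = (859985/3)/(-185489) = (859985/3)*(-1/185489) = -859985/556467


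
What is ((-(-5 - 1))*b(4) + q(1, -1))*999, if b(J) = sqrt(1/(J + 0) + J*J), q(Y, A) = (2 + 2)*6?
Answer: 23976 + 2997*sqrt(65) ≈ 48139.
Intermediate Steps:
q(Y, A) = 24 (q(Y, A) = 4*6 = 24)
b(J) = sqrt(1/J + J**2)
((-(-5 - 1))*b(4) + q(1, -1))*999 = ((-(-5 - 1))*sqrt((1 + 4**3)/4) + 24)*999 = ((-1*(-6))*sqrt((1 + 64)/4) + 24)*999 = (6*sqrt((1/4)*65) + 24)*999 = (6*sqrt(65/4) + 24)*999 = (6*(sqrt(65)/2) + 24)*999 = (3*sqrt(65) + 24)*999 = (24 + 3*sqrt(65))*999 = 23976 + 2997*sqrt(65)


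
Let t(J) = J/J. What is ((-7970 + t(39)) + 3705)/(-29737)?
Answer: 4264/29737 ≈ 0.14339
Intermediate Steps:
t(J) = 1
((-7970 + t(39)) + 3705)/(-29737) = ((-7970 + 1) + 3705)/(-29737) = (-7969 + 3705)*(-1/29737) = -4264*(-1/29737) = 4264/29737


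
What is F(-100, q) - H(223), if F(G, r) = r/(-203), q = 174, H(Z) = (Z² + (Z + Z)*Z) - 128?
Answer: -1043419/7 ≈ -1.4906e+5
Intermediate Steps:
H(Z) = -128 + 3*Z² (H(Z) = (Z² + (2*Z)*Z) - 128 = (Z² + 2*Z²) - 128 = 3*Z² - 128 = -128 + 3*Z²)
F(G, r) = -r/203 (F(G, r) = r*(-1/203) = -r/203)
F(-100, q) - H(223) = -1/203*174 - (-128 + 3*223²) = -6/7 - (-128 + 3*49729) = -6/7 - (-128 + 149187) = -6/7 - 1*149059 = -6/7 - 149059 = -1043419/7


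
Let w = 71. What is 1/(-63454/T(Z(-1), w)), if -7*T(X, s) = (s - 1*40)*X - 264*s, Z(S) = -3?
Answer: -2691/63454 ≈ -0.042409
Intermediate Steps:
T(X, s) = 264*s/7 - X*(-40 + s)/7 (T(X, s) = -((s - 1*40)*X - 264*s)/7 = -((s - 40)*X - 264*s)/7 = -((-40 + s)*X - 264*s)/7 = -(X*(-40 + s) - 264*s)/7 = -(-264*s + X*(-40 + s))/7 = 264*s/7 - X*(-40 + s)/7)
1/(-63454/T(Z(-1), w)) = 1/(-63454/((40/7)*(-3) + (264/7)*71 - ⅐*(-3)*71)) = 1/(-63454/(-120/7 + 18744/7 + 213/7)) = 1/(-63454/2691) = -2691/63454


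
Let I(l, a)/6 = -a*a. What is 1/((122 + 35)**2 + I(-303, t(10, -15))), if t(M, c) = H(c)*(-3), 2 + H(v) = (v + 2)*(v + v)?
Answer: -1/8104727 ≈ -1.2338e-7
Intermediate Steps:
H(v) = -2 + 2*v*(2 + v) (H(v) = -2 + (v + 2)*(v + v) = -2 + (2 + v)*(2*v) = -2 + 2*v*(2 + v))
t(M, c) = 6 - 12*c - 6*c**2 (t(M, c) = (-2 + 2*c**2 + 4*c)*(-3) = 6 - 12*c - 6*c**2)
I(l, a) = -6*a**2 (I(l, a) = 6*(-a*a) = 6*(-a**2) = -6*a**2)
1/((122 + 35)**2 + I(-303, t(10, -15))) = 1/((122 + 35)**2 - 6*(6 - 12*(-15) - 6*(-15)**2)**2) = 1/(157**2 - 6*(6 + 180 - 6*225)**2) = 1/(24649 - 6*(6 + 180 - 1350)**2) = 1/(24649 - 6*(-1164)**2) = 1/(24649 - 6*1354896) = 1/(24649 - 8129376) = 1/(-8104727) = -1/8104727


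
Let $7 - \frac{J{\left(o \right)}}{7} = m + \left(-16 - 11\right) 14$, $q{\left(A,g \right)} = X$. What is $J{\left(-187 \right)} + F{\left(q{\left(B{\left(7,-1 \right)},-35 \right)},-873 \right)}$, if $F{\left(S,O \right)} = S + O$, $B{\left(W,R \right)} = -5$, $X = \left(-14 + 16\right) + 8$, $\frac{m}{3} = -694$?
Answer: $16406$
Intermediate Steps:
$m = -2082$ ($m = 3 \left(-694\right) = -2082$)
$X = 10$ ($X = 2 + 8 = 10$)
$q{\left(A,g \right)} = 10$
$J{\left(o \right)} = 17269$ ($J{\left(o \right)} = 49 - 7 \left(-2082 + \left(-16 - 11\right) 14\right) = 49 - 7 \left(-2082 - 378\right) = 49 - -17220 = 49 + 17220 = 17269$)
$F{\left(S,O \right)} = O + S$
$J{\left(-187 \right)} + F{\left(q{\left(B{\left(7,-1 \right)},-35 \right)},-873 \right)} = 17269 + \left(-873 + 10\right) = 17269 - 863 = 16406$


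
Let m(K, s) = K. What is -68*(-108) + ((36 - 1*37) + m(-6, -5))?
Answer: 7337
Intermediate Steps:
-68*(-108) + ((36 - 1*37) + m(-6, -5)) = -68*(-108) + ((36 - 1*37) - 6) = 7344 + ((36 - 37) - 6) = 7344 + (-1 - 6) = 7344 - 7 = 7337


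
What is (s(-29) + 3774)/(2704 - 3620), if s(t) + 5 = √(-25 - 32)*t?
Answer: -3769/916 + 29*I*√57/916 ≈ -4.1146 + 0.23902*I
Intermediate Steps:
s(t) = -5 + I*t*√57 (s(t) = -5 + √(-25 - 32)*t = -5 + √(-57)*t = -5 + (I*√57)*t = -5 + I*t*√57)
(s(-29) + 3774)/(2704 - 3620) = ((-5 + I*(-29)*√57) + 3774)/(2704 - 3620) = ((-5 - 29*I*√57) + 3774)/(-916) = (3769 - 29*I*√57)*(-1/916) = -3769/916 + 29*I*√57/916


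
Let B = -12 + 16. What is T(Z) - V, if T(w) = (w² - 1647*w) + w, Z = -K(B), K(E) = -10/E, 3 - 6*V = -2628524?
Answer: -5306359/12 ≈ -4.4220e+5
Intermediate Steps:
V = 2628527/6 (V = ½ - ⅙*(-2628524) = ½ + 1314262/3 = 2628527/6 ≈ 4.3809e+5)
B = 4
Z = 5/2 (Z = -(-10)/4 = -1*(-5/2) = 5/2 ≈ 2.5000)
T(w) = w² - 1646*w
T(Z) - V = 5*(-1646 + 5/2)/2 - 1*2628527/6 = (5/2)*(-3287/2) - 2628527/6 = -16435/4 - 2628527/6 = -5306359/12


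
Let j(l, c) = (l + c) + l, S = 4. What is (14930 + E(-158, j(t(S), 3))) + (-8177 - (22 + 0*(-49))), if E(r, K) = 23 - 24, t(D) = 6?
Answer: 6730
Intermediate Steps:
j(l, c) = c + 2*l (j(l, c) = (c + l) + l = c + 2*l)
E(r, K) = -1
(14930 + E(-158, j(t(S), 3))) + (-8177 - (22 + 0*(-49))) = (14930 - 1) + (-8177 - (22 + 0*(-49))) = 14929 + (-8177 - (22 + 0)) = 14929 + (-8177 - 1*22) = 14929 + (-8177 - 22) = 14929 - 8199 = 6730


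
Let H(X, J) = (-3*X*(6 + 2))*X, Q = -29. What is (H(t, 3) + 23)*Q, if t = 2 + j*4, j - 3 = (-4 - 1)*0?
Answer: 135749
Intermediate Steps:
j = 3 (j = 3 + (-4 - 1)*0 = 3 - 5*0 = 3 + 0 = 3)
t = 14 (t = 2 + 3*4 = 2 + 12 = 14)
H(X, J) = -24*X² (H(X, J) = (-3*X*8)*X = (-24*X)*X = -24*X²)
(H(t, 3) + 23)*Q = (-24*14² + 23)*(-29) = (-24*196 + 23)*(-29) = (-4704 + 23)*(-29) = -4681*(-29) = 135749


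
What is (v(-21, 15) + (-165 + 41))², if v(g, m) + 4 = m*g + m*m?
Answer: 47524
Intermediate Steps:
v(g, m) = -4 + m² + g*m (v(g, m) = -4 + (m*g + m*m) = -4 + (g*m + m²) = -4 + (m² + g*m) = -4 + m² + g*m)
(v(-21, 15) + (-165 + 41))² = ((-4 + 15² - 21*15) + (-165 + 41))² = ((-4 + 225 - 315) - 124)² = (-94 - 124)² = (-218)² = 47524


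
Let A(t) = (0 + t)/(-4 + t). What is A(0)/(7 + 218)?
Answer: 0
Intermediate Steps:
A(t) = t/(-4 + t)
A(0)/(7 + 218) = (0/(-4 + 0))/(7 + 218) = (0/(-4))/225 = (0*(-¼))/225 = (1/225)*0 = 0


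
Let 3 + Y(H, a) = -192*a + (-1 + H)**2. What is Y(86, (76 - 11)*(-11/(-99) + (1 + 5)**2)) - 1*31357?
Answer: -1424405/3 ≈ -4.7480e+5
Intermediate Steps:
Y(H, a) = -3 + (-1 + H)**2 - 192*a (Y(H, a) = -3 + (-192*a + (-1 + H)**2) = -3 + ((-1 + H)**2 - 192*a) = -3 + (-1 + H)**2 - 192*a)
Y(86, (76 - 11)*(-11/(-99) + (1 + 5)**2)) - 1*31357 = (-3 + (-1 + 86)**2 - 192*(76 - 11)*(-11/(-99) + (1 + 5)**2)) - 1*31357 = (-3 + 85**2 - 12480*(-11*(-1/99) + 6**2)) - 31357 = (-3 + 7225 - 12480*(1/9 + 36)) - 31357 = (-3 + 7225 - 12480*325/9) - 31357 = (-3 + 7225 - 192*21125/9) - 31357 = (-3 + 7225 - 1352000/3) - 31357 = -1330334/3 - 31357 = -1424405/3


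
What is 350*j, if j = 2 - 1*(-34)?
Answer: 12600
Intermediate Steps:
j = 36 (j = 2 + 34 = 36)
350*j = 350*36 = 12600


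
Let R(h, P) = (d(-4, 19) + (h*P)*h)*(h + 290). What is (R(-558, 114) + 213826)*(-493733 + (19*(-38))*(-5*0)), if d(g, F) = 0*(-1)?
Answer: 4696674217767766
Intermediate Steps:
d(g, F) = 0
R(h, P) = P*h²*(290 + h) (R(h, P) = (0 + (h*P)*h)*(h + 290) = (0 + (P*h)*h)*(290 + h) = (0 + P*h²)*(290 + h) = (P*h²)*(290 + h) = P*h²*(290 + h))
(R(-558, 114) + 213826)*(-493733 + (19*(-38))*(-5*0)) = (114*(-558)²*(290 - 558) + 213826)*(-493733 + (19*(-38))*(-5*0)) = (114*311364*(-268) + 213826)*(-493733 - 722*0) = (-9512792928 + 213826)*(-493733 + 0) = -9512579102*(-493733) = 4696674217767766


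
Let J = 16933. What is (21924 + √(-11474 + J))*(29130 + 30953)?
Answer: 1317259692 + 60083*√5459 ≈ 1.3217e+9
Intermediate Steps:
(21924 + √(-11474 + J))*(29130 + 30953) = (21924 + √(-11474 + 16933))*(29130 + 30953) = (21924 + √5459)*60083 = 1317259692 + 60083*√5459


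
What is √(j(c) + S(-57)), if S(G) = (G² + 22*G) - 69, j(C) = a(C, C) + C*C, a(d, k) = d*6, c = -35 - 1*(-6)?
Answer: √2593 ≈ 50.922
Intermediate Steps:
c = -29 (c = -35 + 6 = -29)
a(d, k) = 6*d
j(C) = C² + 6*C (j(C) = 6*C + C*C = 6*C + C² = C² + 6*C)
S(G) = -69 + G² + 22*G
√(j(c) + S(-57)) = √(-29*(6 - 29) + (-69 + (-57)² + 22*(-57))) = √(-29*(-23) + (-69 + 3249 - 1254)) = √(667 + 1926) = √2593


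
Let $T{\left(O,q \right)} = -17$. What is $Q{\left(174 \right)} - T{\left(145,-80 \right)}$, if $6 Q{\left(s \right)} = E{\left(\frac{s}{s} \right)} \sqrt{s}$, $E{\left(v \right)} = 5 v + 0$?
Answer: $17 + \frac{5 \sqrt{174}}{6} \approx 27.992$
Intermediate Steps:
$E{\left(v \right)} = 5 v$
$Q{\left(s \right)} = \frac{5 \sqrt{s}}{6}$ ($Q{\left(s \right)} = \frac{5 \frac{s}{s} \sqrt{s}}{6} = \frac{5 \cdot 1 \sqrt{s}}{6} = \frac{5 \sqrt{s}}{6}$)
$Q{\left(174 \right)} - T{\left(145,-80 \right)} = \frac{5 \sqrt{174}}{6} - -17 = \frac{5 \sqrt{174}}{6} + 17 = 17 + \frac{5 \sqrt{174}}{6}$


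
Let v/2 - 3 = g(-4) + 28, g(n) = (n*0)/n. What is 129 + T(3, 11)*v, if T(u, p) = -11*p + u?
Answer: -7187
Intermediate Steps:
g(n) = 0 (g(n) = 0/n = 0)
T(u, p) = u - 11*p
v = 62 (v = 6 + 2*(0 + 28) = 6 + 2*28 = 6 + 56 = 62)
129 + T(3, 11)*v = 129 + (3 - 11*11)*62 = 129 + (3 - 121)*62 = 129 - 118*62 = 129 - 7316 = -7187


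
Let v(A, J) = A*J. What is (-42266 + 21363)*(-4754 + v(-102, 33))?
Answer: 169732360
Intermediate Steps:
(-42266 + 21363)*(-4754 + v(-102, 33)) = (-42266 + 21363)*(-4754 - 102*33) = -20903*(-4754 - 3366) = -20903*(-8120) = 169732360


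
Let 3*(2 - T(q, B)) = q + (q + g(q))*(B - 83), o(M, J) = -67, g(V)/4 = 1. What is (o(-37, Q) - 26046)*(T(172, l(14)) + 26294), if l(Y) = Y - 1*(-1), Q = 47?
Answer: -789343764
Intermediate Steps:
l(Y) = 1 + Y (l(Y) = Y + 1 = 1 + Y)
g(V) = 4 (g(V) = 4*1 = 4)
T(q, B) = 2 - q/3 - (-83 + B)*(4 + q)/3 (T(q, B) = 2 - (q + (q + 4)*(B - 83))/3 = 2 - (q + (4 + q)*(-83 + B))/3 = 2 - (q + (-83 + B)*(4 + q))/3 = 2 + (-q/3 - (-83 + B)*(4 + q)/3) = 2 - q/3 - (-83 + B)*(4 + q)/3)
(o(-37, Q) - 26046)*(T(172, l(14)) + 26294) = (-67 - 26046)*((338/3 - 4*(1 + 14)/3 + (82/3)*172 - ⅓*(1 + 14)*172) + 26294) = -26113*((338/3 - 4/3*15 + 14104/3 - ⅓*15*172) + 26294) = -26113*((338/3 - 20 + 14104/3 - 860) + 26294) = -26113*(3934 + 26294) = -26113*30228 = -789343764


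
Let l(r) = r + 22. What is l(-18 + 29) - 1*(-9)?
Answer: 42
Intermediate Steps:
l(r) = 22 + r
l(-18 + 29) - 1*(-9) = (22 + (-18 + 29)) - 1*(-9) = (22 + 11) + 9 = 33 + 9 = 42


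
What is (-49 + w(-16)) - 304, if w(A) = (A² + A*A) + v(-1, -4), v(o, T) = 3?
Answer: 162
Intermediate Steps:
w(A) = 3 + 2*A² (w(A) = (A² + A*A) + 3 = (A² + A²) + 3 = 2*A² + 3 = 3 + 2*A²)
(-49 + w(-16)) - 304 = (-49 + (3 + 2*(-16)²)) - 304 = (-49 + (3 + 2*256)) - 304 = (-49 + (3 + 512)) - 304 = (-49 + 515) - 304 = 466 - 304 = 162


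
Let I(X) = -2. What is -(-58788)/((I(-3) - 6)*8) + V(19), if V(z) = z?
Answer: -14393/16 ≈ -899.56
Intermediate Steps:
-(-58788)/((I(-3) - 6)*8) + V(19) = -(-58788)/((-2 - 6)*8) + 19 = -(-58788)/((-8*8)) + 19 = -(-58788)/(-64) + 19 = -(-58788)*(-1)/64 + 19 = -276*213/64 + 19 = -14697/16 + 19 = -14393/16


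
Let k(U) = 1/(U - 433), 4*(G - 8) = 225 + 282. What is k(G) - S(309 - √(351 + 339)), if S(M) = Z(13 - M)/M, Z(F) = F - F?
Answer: -4/1193 ≈ -0.0033529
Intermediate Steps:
G = 539/4 (G = 8 + (225 + 282)/4 = 8 + (¼)*507 = 8 + 507/4 = 539/4 ≈ 134.75)
Z(F) = 0
S(M) = 0 (S(M) = 0/M = 0)
k(U) = 1/(-433 + U)
k(G) - S(309 - √(351 + 339)) = 1/(-433 + 539/4) - 1*0 = 1/(-1193/4) + 0 = -4/1193 + 0 = -4/1193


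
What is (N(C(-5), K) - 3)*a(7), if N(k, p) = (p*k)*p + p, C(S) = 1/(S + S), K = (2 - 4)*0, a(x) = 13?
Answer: -39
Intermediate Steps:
K = 0 (K = -2*0 = 0)
C(S) = 1/(2*S)
N(k, p) = p + k*p² (N(k, p) = (k*p)*p + p = k*p² + p = p + k*p²)
(N(C(-5), K) - 3)*a(7) = (0*(1 + ((½)/(-5))*0) - 3)*13 = (0*(1 + ((½)*(-⅕))*0) - 3)*13 = (0*(1 - ⅒*0) - 3)*13 = (0*(1 + 0) - 3)*13 = (0*1 - 3)*13 = (0 - 3)*13 = -3*13 = -39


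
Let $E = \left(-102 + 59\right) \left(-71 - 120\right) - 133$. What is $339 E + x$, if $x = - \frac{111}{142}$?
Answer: $\frac{388954929}{142} \approx 2.7391 \cdot 10^{6}$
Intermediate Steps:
$x = - \frac{111}{142}$ ($x = \left(-111\right) \frac{1}{142} = - \frac{111}{142} \approx -0.78169$)
$E = 8080$ ($E = \left(-43\right) \left(-191\right) - 133 = 8213 - 133 = 8080$)
$339 E + x = 339 \cdot 8080 - \frac{111}{142} = 2739120 - \frac{111}{142} = \frac{388954929}{142}$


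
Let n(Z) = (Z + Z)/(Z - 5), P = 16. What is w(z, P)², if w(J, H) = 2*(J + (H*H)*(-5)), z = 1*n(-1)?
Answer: 58951684/9 ≈ 6.5502e+6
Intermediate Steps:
n(Z) = 2*Z/(-5 + Z) (n(Z) = (2*Z)/(-5 + Z) = 2*Z/(-5 + Z))
z = ⅓ (z = 1*(2*(-1)/(-5 - 1)) = 1*(2*(-1)/(-6)) = 1*(2*(-1)*(-⅙)) = 1*(⅓) = ⅓ ≈ 0.33333)
w(J, H) = -10*H² + 2*J (w(J, H) = 2*(J + H²*(-5)) = 2*(J - 5*H²) = -10*H² + 2*J)
w(z, P)² = (-10*16² + 2*(⅓))² = (-10*256 + ⅔)² = (-2560 + ⅔)² = (-7678/3)² = 58951684/9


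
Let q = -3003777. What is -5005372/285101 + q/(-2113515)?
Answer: -1080283219567/66951693335 ≈ -16.135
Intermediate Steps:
-5005372/285101 + q/(-2113515) = -5005372/285101 - 3003777/(-2113515) = -5005372*1/285101 - 3003777*(-1/2113515) = -5005372/285101 + 333753/234835 = -1080283219567/66951693335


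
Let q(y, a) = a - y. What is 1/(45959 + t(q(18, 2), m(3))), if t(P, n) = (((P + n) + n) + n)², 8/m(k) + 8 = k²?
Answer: 1/46023 ≈ 2.1728e-5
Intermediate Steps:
m(k) = 8/(-8 + k²)
t(P, n) = (P + 3*n)² (t(P, n) = ((P + 2*n) + n)² = (P + 3*n)²)
1/(45959 + t(q(18, 2), m(3))) = 1/(45959 + ((2 - 1*18) + 3*(8/(-8 + 3²)))²) = 1/(45959 + ((2 - 18) + 3*(8/(-8 + 9)))²) = 1/(45959 + (-16 + 3*(8/1))²) = 1/(45959 + (-16 + 3*(8*1))²) = 1/(45959 + (-16 + 3*8)²) = 1/(45959 + (-16 + 24)²) = 1/(45959 + 8²) = 1/(45959 + 64) = 1/46023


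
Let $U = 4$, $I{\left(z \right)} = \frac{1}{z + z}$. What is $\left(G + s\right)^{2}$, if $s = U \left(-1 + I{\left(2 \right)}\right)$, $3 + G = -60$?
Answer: $4356$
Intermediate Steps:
$G = -63$ ($G = -3 - 60 = -63$)
$I{\left(z \right)} = \frac{1}{2 z}$
$s = -3$ ($s = 4 \left(-1 + \frac{1}{2 \cdot 2}\right) = 4 \left(-1 + \frac{1}{2} \cdot \frac{1}{2}\right) = 4 \left(-1 + \frac{1}{4}\right) = 4 \left(- \frac{3}{4}\right) = -3$)
$\left(G + s\right)^{2} = \left(-63 - 3\right)^{2} = \left(-66\right)^{2} = 4356$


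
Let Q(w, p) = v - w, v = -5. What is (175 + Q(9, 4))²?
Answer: 25921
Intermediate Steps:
Q(w, p) = -5 - w
(175 + Q(9, 4))² = (175 + (-5 - 1*9))² = (175 + (-5 - 9))² = (175 - 14)² = 161² = 25921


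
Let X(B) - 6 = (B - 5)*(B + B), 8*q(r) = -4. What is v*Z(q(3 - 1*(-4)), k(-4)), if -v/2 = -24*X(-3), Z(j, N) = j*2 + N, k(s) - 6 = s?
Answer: 2592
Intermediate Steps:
q(r) = -½ (q(r) = (⅛)*(-4) = -½)
X(B) = 6 + 2*B*(-5 + B) (X(B) = 6 + (B - 5)*(B + B) = 6 + (-5 + B)*(2*B) = 6 + 2*B*(-5 + B))
k(s) = 6 + s
Z(j, N) = N + 2*j (Z(j, N) = 2*j + N = N + 2*j)
v = 2592 (v = -(-48)*(6 - 10*(-3) + 2*(-3)²) = -(-48)*(6 + 30 + 2*9) = -(-48)*(6 + 30 + 18) = -(-48)*54 = -2*(-1296) = 2592)
v*Z(q(3 - 1*(-4)), k(-4)) = 2592*((6 - 4) + 2*(-½)) = 2592*(2 - 1) = 2592*1 = 2592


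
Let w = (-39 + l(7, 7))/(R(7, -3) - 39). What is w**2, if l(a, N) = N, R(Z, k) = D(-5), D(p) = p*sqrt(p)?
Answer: 1024/(39 + 5*I*sqrt(5))**2 ≈ 0.52763 - 0.3296*I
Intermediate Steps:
D(p) = p**(3/2)
R(Z, k) = -5*I*sqrt(5) (R(Z, k) = (-5)**(3/2) = -5*I*sqrt(5))
w = -32/(-39 - 5*I*sqrt(5)) (w = (-39 + 7)/(-5*I*sqrt(5) - 39) = -32/(-39 - 5*I*sqrt(5)) ≈ 0.7582 - 0.21736*I)
w**2 = (624/823 - 80*I*sqrt(5)/823)**2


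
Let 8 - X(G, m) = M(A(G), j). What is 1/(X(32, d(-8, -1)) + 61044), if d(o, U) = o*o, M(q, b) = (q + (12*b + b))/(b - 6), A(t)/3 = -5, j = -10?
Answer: 16/976687 ≈ 1.6382e-5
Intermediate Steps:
A(t) = -15 (A(t) = 3*(-5) = -15)
M(q, b) = (q + 13*b)/(-6 + b)
d(o, U) = o²
X(G, m) = -17/16 (X(G, m) = 8 - (-15 + 13*(-10))/(-6 - 10) = 8 - (-15 - 130)/(-16) = 8 - (-1)*(-145)/16 = 8 - 1*145/16 = 8 - 145/16 = -17/16)
1/(X(32, d(-8, -1)) + 61044) = 1/(-17/16 + 61044) = 1/(976687/16) = 16/976687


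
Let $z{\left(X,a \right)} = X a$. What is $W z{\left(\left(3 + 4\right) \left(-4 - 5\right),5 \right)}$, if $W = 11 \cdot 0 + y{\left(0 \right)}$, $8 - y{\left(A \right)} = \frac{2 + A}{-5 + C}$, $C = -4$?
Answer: $-2590$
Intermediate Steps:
$y{\left(A \right)} = \frac{74}{9} + \frac{A}{9}$ ($y{\left(A \right)} = 8 - \frac{2 + A}{-5 - 4} = 8 - \frac{2 + A}{-9} = 8 - \left(2 + A\right) \left(- \frac{1}{9}\right) = 8 - \left(- \frac{2}{9} - \frac{A}{9}\right) = 8 + \left(\frac{2}{9} + \frac{A}{9}\right) = \frac{74}{9} + \frac{A}{9}$)
$W = \frac{74}{9}$ ($W = 11 \cdot 0 + \left(\frac{74}{9} + \frac{1}{9} \cdot 0\right) = 0 + \left(\frac{74}{9} + 0\right) = 0 + \frac{74}{9} = \frac{74}{9} \approx 8.2222$)
$W z{\left(\left(3 + 4\right) \left(-4 - 5\right),5 \right)} = \frac{74 \left(3 + 4\right) \left(-4 - 5\right) 5}{9} = \frac{74 \cdot 7 \left(-9\right) 5}{9} = \frac{74 \left(\left(-63\right) 5\right)}{9} = \frac{74}{9} \left(-315\right) = -2590$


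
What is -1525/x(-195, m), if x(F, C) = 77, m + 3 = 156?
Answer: -1525/77 ≈ -19.805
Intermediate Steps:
m = 153 (m = -3 + 156 = 153)
-1525/x(-195, m) = -1525/77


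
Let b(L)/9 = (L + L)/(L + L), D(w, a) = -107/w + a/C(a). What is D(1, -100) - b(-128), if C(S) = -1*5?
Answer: -96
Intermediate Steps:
C(S) = -5
D(w, a) = -107/w - a/5 (D(w, a) = -107/w + a/(-5) = -107/w + a*(-1/5) = -107/w - a/5)
b(L) = 9 (b(L) = 9*((L + L)/(L + L)) = 9*((2*L)/((2*L))) = 9*((2*L)*(1/(2*L))) = 9*1 = 9)
D(1, -100) - b(-128) = (-107/1 - 1/5*(-100)) - 1*9 = (-107*1 + 20) - 9 = (-107 + 20) - 9 = -87 - 9 = -96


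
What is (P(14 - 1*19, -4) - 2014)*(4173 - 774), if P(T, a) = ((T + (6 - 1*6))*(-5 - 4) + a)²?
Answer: -1131867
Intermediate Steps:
P(T, a) = (a - 9*T)² (P(T, a) = ((T + (6 - 6))*(-9) + a)² = ((T + 0)*(-9) + a)² = (T*(-9) + a)² = (-9*T + a)² = (a - 9*T)²)
(P(14 - 1*19, -4) - 2014)*(4173 - 774) = ((-1*(-4) + 9*(14 - 1*19))² - 2014)*(4173 - 774) = ((4 + 9*(14 - 19))² - 2014)*3399 = ((4 + 9*(-5))² - 2014)*3399 = ((4 - 45)² - 2014)*3399 = ((-41)² - 2014)*3399 = (1681 - 2014)*3399 = -333*3399 = -1131867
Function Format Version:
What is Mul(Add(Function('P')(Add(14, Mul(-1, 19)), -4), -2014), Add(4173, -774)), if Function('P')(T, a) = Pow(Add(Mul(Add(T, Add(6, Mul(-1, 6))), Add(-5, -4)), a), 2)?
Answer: -1131867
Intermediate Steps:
Function('P')(T, a) = Pow(Add(a, Mul(-9, T)), 2) (Function('P')(T, a) = Pow(Add(Mul(Add(T, Add(6, -6)), -9), a), 2) = Pow(Add(Mul(Add(T, 0), -9), a), 2) = Pow(Add(Mul(T, -9), a), 2) = Pow(Add(Mul(-9, T), a), 2) = Pow(Add(a, Mul(-9, T)), 2))
Mul(Add(Function('P')(Add(14, Mul(-1, 19)), -4), -2014), Add(4173, -774)) = Mul(Add(Pow(Add(Mul(-1, -4), Mul(9, Add(14, Mul(-1, 19)))), 2), -2014), Add(4173, -774)) = Mul(Add(Pow(Add(4, Mul(9, Add(14, -19))), 2), -2014), 3399) = Mul(Add(Pow(Add(4, Mul(9, -5)), 2), -2014), 3399) = Mul(Add(Pow(Add(4, -45), 2), -2014), 3399) = Mul(Add(Pow(-41, 2), -2014), 3399) = Mul(Add(1681, -2014), 3399) = Mul(-333, 3399) = -1131867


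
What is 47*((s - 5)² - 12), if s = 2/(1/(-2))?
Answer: 3243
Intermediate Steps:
s = -4 (s = 2/(-½) = 2*(-2) = -4)
47*((s - 5)² - 12) = 47*((-4 - 5)² - 12) = 47*((-9)² - 12) = 47*(81 - 12) = 47*69 = 3243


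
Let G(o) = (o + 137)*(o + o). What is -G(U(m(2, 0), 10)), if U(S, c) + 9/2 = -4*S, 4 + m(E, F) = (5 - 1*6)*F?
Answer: -6831/2 ≈ -3415.5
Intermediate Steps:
m(E, F) = -4 - F (m(E, F) = -4 + (5 - 1*6)*F = -4 + (5 - 6)*F = -4 - F)
U(S, c) = -9/2 - 4*S
G(o) = 2*o*(137 + o) (G(o) = (137 + o)*(2*o) = 2*o*(137 + o))
-G(U(m(2, 0), 10)) = -2*(-9/2 - 4*(-4 - 1*0))*(137 + (-9/2 - 4*(-4 - 1*0))) = -2*(-9/2 - 4*(-4 + 0))*(137 + (-9/2 - 4*(-4 + 0))) = -2*(-9/2 - 4*(-4))*(137 + (-9/2 - 4*(-4))) = -2*(-9/2 + 16)*(137 + (-9/2 + 16)) = -2*23*(137 + 23/2)/2 = -2*23*297/(2*2) = -1*6831/2 = -6831/2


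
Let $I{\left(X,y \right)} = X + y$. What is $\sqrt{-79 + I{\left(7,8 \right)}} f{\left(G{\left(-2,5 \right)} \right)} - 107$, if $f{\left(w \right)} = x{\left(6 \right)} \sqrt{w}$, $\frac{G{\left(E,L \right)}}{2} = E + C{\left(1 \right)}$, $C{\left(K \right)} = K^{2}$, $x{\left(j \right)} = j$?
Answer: $-107 - 48 \sqrt{2} \approx -174.88$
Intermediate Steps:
$G{\left(E,L \right)} = 2 + 2 E$ ($G{\left(E,L \right)} = 2 \left(E + 1^{2}\right) = 2 \left(E + 1\right) = 2 \left(1 + E\right) = 2 + 2 E$)
$f{\left(w \right)} = 6 \sqrt{w}$
$\sqrt{-79 + I{\left(7,8 \right)}} f{\left(G{\left(-2,5 \right)} \right)} - 107 = \sqrt{-79 + \left(7 + 8\right)} 6 \sqrt{2 + 2 \left(-2\right)} - 107 = \sqrt{-79 + 15} \cdot 6 \sqrt{2 - 4} - 107 = \sqrt{-64} \cdot 6 \sqrt{-2} - 107 = 8 i 6 i \sqrt{2} - 107 = - 48 \sqrt{2} - 107 = -107 - 48 \sqrt{2}$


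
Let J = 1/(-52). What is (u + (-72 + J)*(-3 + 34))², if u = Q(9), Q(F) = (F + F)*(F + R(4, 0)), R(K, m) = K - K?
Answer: 11593044241/2704 ≈ 4.2874e+6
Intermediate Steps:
J = -1/52 ≈ -0.019231
R(K, m) = 0
Q(F) = 2*F² (Q(F) = (F + F)*(F + 0) = (2*F)*F = 2*F²)
u = 162 (u = 2*9² = 2*81 = 162)
(u + (-72 + J)*(-3 + 34))² = (162 + (-72 - 1/52)*(-3 + 34))² = (162 - 3745/52*31)² = (162 - 116095/52)² = (-107671/52)² = 11593044241/2704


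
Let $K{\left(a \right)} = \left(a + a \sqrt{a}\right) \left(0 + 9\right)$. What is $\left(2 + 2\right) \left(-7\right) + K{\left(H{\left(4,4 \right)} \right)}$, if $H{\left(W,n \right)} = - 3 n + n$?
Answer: $-100 - 144 i \sqrt{2} \approx -100.0 - 203.65 i$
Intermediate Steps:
$H{\left(W,n \right)} = - 2 n$
$K{\left(a \right)} = 9 a + 9 a^{\frac{3}{2}}$ ($K{\left(a \right)} = \left(a + a^{\frac{3}{2}}\right) 9 = 9 a + 9 a^{\frac{3}{2}}$)
$\left(2 + 2\right) \left(-7\right) + K{\left(H{\left(4,4 \right)} \right)} = \left(2 + 2\right) \left(-7\right) + \left(9 \left(\left(-2\right) 4\right) + 9 \left(\left(-2\right) 4\right)^{\frac{3}{2}}\right) = 4 \left(-7\right) + \left(9 \left(-8\right) + 9 \left(-8\right)^{\frac{3}{2}}\right) = -28 - \left(72 - 9 \left(- 16 i \sqrt{2}\right)\right) = -28 - \left(72 + 144 i \sqrt{2}\right) = -100 - 144 i \sqrt{2}$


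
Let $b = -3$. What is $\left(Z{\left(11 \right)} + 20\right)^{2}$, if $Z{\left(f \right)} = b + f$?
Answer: $784$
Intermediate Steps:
$Z{\left(f \right)} = -3 + f$
$\left(Z{\left(11 \right)} + 20\right)^{2} = \left(\left(-3 + 11\right) + 20\right)^{2} = \left(8 + 20\right)^{2} = 28^{2} = 784$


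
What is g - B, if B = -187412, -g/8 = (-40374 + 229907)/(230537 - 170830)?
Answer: 11188292020/59707 ≈ 1.8739e+5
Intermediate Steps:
g = -1516264/59707 (g = -8*(-40374 + 229907)/(230537 - 170830) = -1516264/59707 ≈ -25.395)
g - B = -1516264/59707 - 1*(-187412) = -1516264/59707 + 187412 = 11188292020/59707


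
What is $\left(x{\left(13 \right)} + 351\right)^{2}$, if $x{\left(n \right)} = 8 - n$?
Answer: $119716$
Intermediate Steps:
$\left(x{\left(13 \right)} + 351\right)^{2} = \left(\left(8 - 13\right) + 351\right)^{2} = \left(-5 + 351\right)^{2} = 346^{2} = 119716$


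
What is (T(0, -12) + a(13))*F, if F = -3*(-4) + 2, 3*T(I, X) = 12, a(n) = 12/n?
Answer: 896/13 ≈ 68.923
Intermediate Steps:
T(I, X) = 4 (T(I, X) = (⅓)*12 = 4)
F = 14 (F = 12 + 2 = 14)
(T(0, -12) + a(13))*F = (4 + 12/13)*14 = (64/13)*14 = 896/13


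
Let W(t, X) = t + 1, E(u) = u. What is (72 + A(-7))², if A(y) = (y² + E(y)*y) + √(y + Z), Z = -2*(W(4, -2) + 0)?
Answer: (170 + I*√17)² ≈ 28883.0 + 1401.9*I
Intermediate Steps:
W(t, X) = 1 + t
Z = -10 (Z = -2*((1 + 4) + 0) = -2*(5 + 0) = -2*5 = -10)
A(y) = √(-10 + y) + 2*y² (A(y) = (y² + y*y) + √(y - 10) = (y² + y²) + √(-10 + y) = 2*y² + √(-10 + y) = √(-10 + y) + 2*y²)
(72 + A(-7))² = (72 + (√(-10 - 7) + 2*(-7)²))² = (72 + (√(-17) + 2*49))² = (72 + (I*√17 + 98))² = (72 + (98 + I*√17))² = (170 + I*√17)²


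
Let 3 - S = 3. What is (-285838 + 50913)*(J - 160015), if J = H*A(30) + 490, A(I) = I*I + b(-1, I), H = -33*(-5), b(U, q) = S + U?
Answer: 2628810750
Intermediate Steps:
S = 0 (S = 3 - 1*3 = 3 - 3 = 0)
b(U, q) = U (b(U, q) = 0 + U = U)
H = 165
A(I) = -1 + I² (A(I) = I*I - 1 = I² - 1 = -1 + I²)
J = 148825 (J = 165*(-1 + 30²) + 490 = 165*(-1 + 900) + 490 = 165*899 + 490 = 148335 + 490 = 148825)
(-285838 + 50913)*(J - 160015) = (-285838 + 50913)*(148825 - 160015) = -234925*(-11190) = 2628810750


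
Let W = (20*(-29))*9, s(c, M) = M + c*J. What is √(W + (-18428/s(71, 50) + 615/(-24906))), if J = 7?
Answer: I*√108344415294420774/4541194 ≈ 72.483*I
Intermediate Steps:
s(c, M) = M + 7*c (s(c, M) = M + c*7 = M + 7*c)
W = -5220 (W = -580*9 = -5220)
√(W + (-18428/s(71, 50) + 615/(-24906))) = √(-5220 + (-18428/(50 + 7*71) + 615/(-24906))) = √(-5220 + (-18428/(50 + 497) + 615*(-1/24906))) = √(-5220 + (-18428/547 - 205/8302)) = √(-5220 - 153101391/4541194) = √(-23858134071/4541194) = I*√108344415294420774/4541194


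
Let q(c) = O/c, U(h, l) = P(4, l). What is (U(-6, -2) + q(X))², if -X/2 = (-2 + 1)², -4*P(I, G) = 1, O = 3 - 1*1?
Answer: 25/16 ≈ 1.5625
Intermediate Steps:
O = 2 (O = 3 - 1 = 2)
P(I, G) = -¼ (P(I, G) = -¼*1 = -¼)
U(h, l) = -¼
X = -2 (X = -2*(-2 + 1)² = -2*(-1)² = -2*1 = -2)
q(c) = 2/c
(U(-6, -2) + q(X))² = (-¼ + 2/(-2))² = (-¼ + 2*(-½))² = (-¼ - 1)² = (-5/4)² = 25/16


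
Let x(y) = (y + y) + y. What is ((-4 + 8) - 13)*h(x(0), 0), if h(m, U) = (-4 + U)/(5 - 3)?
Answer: 18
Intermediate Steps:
x(y) = 3*y (x(y) = 2*y + y = 3*y)
h(m, U) = -2 + U/2 (h(m, U) = (-4 + U)/2 = (-4 + U)*(1/2) = -2 + U/2)
((-4 + 8) - 13)*h(x(0), 0) = ((-4 + 8) - 13)*(-2 + (1/2)*0) = (4 - 13)*(-2 + 0) = -9*(-2) = 18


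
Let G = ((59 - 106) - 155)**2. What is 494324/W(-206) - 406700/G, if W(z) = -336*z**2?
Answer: -363693794981/36362729424 ≈ -10.002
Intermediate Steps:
G = 40804 (G = (-47 - 155)**2 = (-202)**2 = 40804)
494324/W(-206) - 406700/G = 494324/((-336*(-206)**2)) - 406700/40804 = 494324/((-336*42436)) - 406700*1/40804 = 494324/(-14258496) - 101675/10201 = 494324*(-1/14258496) - 101675/10201 = -123581/3564624 - 101675/10201 = -363693794981/36362729424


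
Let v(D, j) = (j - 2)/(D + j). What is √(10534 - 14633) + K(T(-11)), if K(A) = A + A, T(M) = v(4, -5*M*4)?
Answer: 109/56 + I*√4099 ≈ 1.9464 + 64.023*I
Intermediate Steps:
v(D, j) = (-2 + j)/(D + j)
T(M) = (-2 - 20*M)/(4 - 20*M) (T(M) = (-2 - 5*M*4)/(4 - 5*M*4) = (-2 - 20*M)/(4 - 20*M))
K(A) = 2*A
√(10534 - 14633) + K(T(-11)) = √(10534 - 14633) + 2*((1 + 10*(-11))/(2*(-1 + 5*(-11)))) = √(-4099) + 2*((1 - 110)/(2*(-1 - 55))) = I*√4099 + 2*((½)*(-109)/(-56)) = I*√4099 + 2*((½)*(-1/56)*(-109)) = I*√4099 + 2*(109/112) = I*√4099 + 109/56 = 109/56 + I*√4099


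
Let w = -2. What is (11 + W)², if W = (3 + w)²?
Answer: 144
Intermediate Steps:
W = 1 (W = (3 - 2)² = 1² = 1)
(11 + W)² = (11 + 1)² = 12² = 144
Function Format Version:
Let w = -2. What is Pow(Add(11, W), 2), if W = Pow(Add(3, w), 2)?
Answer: 144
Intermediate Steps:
W = 1 (W = Pow(Add(3, -2), 2) = Pow(1, 2) = 1)
Pow(Add(11, W), 2) = Pow(Add(11, 1), 2) = Pow(12, 2) = 144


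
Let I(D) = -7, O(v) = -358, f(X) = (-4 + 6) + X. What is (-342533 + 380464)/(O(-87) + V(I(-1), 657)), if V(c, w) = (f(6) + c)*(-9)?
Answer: -37931/367 ≈ -103.35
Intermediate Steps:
f(X) = 2 + X
V(c, w) = -72 - 9*c (V(c, w) = ((2 + 6) + c)*(-9) = (8 + c)*(-9) = -72 - 9*c)
(-342533 + 380464)/(O(-87) + V(I(-1), 657)) = (-342533 + 380464)/(-358 + (-72 - 9*(-7))) = 37931/(-358 + (-72 + 63)) = 37931/(-358 - 9) = 37931/(-367) = 37931*(-1/367) = -37931/367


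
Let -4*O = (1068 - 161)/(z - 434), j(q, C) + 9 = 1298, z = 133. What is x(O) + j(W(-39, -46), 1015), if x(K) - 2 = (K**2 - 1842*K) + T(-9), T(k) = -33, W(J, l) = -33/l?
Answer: -187075999/1449616 ≈ -129.05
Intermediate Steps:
j(q, C) = 1289 (j(q, C) = -9 + 1298 = 1289)
O = 907/1204 (O = -(1068 - 161)/(4*(133 - 434)) = -907/(4*(-301)) = -907*(-1)/(4*301) = -1/4*(-907/301) = 907/1204 ≈ 0.75332)
x(K) = -31 + K**2 - 1842*K (x(K) = 2 + ((K**2 - 1842*K) - 33) = 2 + (-33 + K**2 - 1842*K) = -31 + K**2 - 1842*K)
x(O) + j(W(-39, -46), 1015) = (-31 + (907/1204)**2 - 1842*907/1204) + 1289 = (-31 + 822649/1449616 - 835347/602) + 1289 = -2055631023/1449616 + 1289 = -187075999/1449616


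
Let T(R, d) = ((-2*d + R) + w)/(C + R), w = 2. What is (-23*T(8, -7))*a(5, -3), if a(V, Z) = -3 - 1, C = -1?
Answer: 2208/7 ≈ 315.43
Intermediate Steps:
a(V, Z) = -4
T(R, d) = (2 + R - 2*d)/(-1 + R) (T(R, d) = ((-2*d + R) + 2)/(-1 + R) = ((R - 2*d) + 2)/(-1 + R) = (2 + R - 2*d)/(-1 + R))
(-23*T(8, -7))*a(5, -3) = -23*(2 + 8 - 2*(-7))/(-1 + 8)*(-4) = -23*(2 + 8 + 14)/7*(-4) = -23*24/7*(-4) = -552/7*(-4) = 2208/7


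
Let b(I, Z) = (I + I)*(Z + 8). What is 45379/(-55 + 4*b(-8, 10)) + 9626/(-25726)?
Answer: -589519368/15525641 ≈ -37.971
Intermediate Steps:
b(I, Z) = 2*I*(8 + Z) (b(I, Z) = (2*I)*(8 + Z) = 2*I*(8 + Z))
45379/(-55 + 4*b(-8, 10)) + 9626/(-25726) = 45379/(-55 + 4*(2*(-8)*(8 + 10))) + 9626/(-25726) = 45379/(-55 + 4*(2*(-8)*18)) + 9626*(-1/25726) = 45379/(-55 + 4*(-288)) - 4813/12863 = 45379/(-55 - 1152) - 4813/12863 = 45379/(-1207) - 4813/12863 = 45379*(-1/1207) - 4813/12863 = -45379/1207 - 4813/12863 = -589519368/15525641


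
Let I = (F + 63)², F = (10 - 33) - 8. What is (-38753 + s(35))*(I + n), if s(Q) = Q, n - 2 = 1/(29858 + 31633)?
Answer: -814236532902/20497 ≈ -3.9725e+7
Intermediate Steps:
F = -31 (F = -23 - 8 = -31)
I = 1024 (I = (-31 + 63)² = 32² = 1024)
n = 122983/61491 (n = 2 + 1/(29858 + 31633) = 2 + 1/61491 = 122983/61491 ≈ 2.0000)
(-38753 + s(35))*(I + n) = (-38753 + 35)*(1024 + 122983/61491) = -38718*63089767/61491 = -814236532902/20497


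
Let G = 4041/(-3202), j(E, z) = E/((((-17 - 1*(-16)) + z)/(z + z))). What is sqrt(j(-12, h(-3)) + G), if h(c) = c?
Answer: 3*I*sqrt(21943306)/3202 ≈ 4.3889*I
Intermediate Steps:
j(E, z) = 2*E*z/(-1 + z) (j(E, z) = E/((((-17 + 16) + z)/((2*z)))) = E/(((-1 + z)*(1/(2*z)))) = E/(((-1 + z)/(2*z))) = E*(2*z/(-1 + z)) = 2*E*z/(-1 + z))
G = -4041/3202 (G = 4041*(-1/3202) = -4041/3202 ≈ -1.2620)
sqrt(j(-12, h(-3)) + G) = sqrt(2*(-12)*(-3)/(-1 - 3) - 4041/3202) = sqrt(2*(-12)*(-3)/(-4) - 4041/3202) = sqrt(2*(-12)*(-3)*(-1/4) - 4041/3202) = sqrt(-18 - 4041/3202) = sqrt(-61677/3202) = 3*I*sqrt(21943306)/3202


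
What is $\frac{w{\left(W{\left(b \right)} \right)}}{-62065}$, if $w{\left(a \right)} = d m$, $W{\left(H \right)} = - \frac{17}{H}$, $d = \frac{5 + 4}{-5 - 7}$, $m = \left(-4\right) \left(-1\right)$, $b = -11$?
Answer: $\frac{3}{62065} \approx 4.8336 \cdot 10^{-5}$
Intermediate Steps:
$m = 4$
$d = - \frac{3}{4}$ ($d = \frac{9}{-12} = 9 \left(- \frac{1}{12}\right) = - \frac{3}{4} \approx -0.75$)
$w{\left(a \right)} = -3$ ($w{\left(a \right)} = \left(- \frac{3}{4}\right) 4 = -3$)
$\frac{w{\left(W{\left(b \right)} \right)}}{-62065} = - \frac{3}{-62065} = \left(-3\right) \left(- \frac{1}{62065}\right) = \frac{3}{62065}$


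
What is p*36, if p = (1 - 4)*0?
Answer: 0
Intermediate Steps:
p = 0 (p = -3*0 = 0)
p*36 = 0*36 = 0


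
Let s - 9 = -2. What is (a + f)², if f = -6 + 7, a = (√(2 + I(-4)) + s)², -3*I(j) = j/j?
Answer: 26965/9 + 4340*√15/9 ≈ 4863.8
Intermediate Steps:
s = 7 (s = 9 - 2 = 7)
I(j) = -⅓ (I(j) = -j/(3*j) = -⅓*1 = -⅓)
a = (7 + √15/3)² (a = (√(2 - ⅓) + 7)² = (√(5/3) + 7)² = (√15/3 + 7)² = (7 + √15/3)² ≈ 68.741)
f = 1
(a + f)² = ((21 + √15)²/9 + 1)² = (1 + (21 + √15)²/9)²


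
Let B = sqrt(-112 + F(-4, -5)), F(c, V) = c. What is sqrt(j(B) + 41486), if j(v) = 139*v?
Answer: sqrt(41486 + 278*I*sqrt(29)) ≈ 203.71 + 3.674*I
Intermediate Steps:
B = 2*I*sqrt(29) (B = sqrt(-112 - 4) = sqrt(-116) = 2*I*sqrt(29) ≈ 10.77*I)
sqrt(j(B) + 41486) = sqrt(139*(2*I*sqrt(29)) + 41486) = sqrt(278*I*sqrt(29) + 41486) = sqrt(41486 + 278*I*sqrt(29))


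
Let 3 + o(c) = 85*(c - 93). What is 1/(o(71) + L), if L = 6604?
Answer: 1/4731 ≈ 0.00021137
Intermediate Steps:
o(c) = -7908 + 85*c (o(c) = -3 + 85*(c - 93) = -3 + 85*(-93 + c) = -3 + (-7905 + 85*c) = -7908 + 85*c)
1/(o(71) + L) = 1/((-7908 + 85*71) + 6604) = 1/((-7908 + 6035) + 6604) = 1/(-1873 + 6604) = 1/4731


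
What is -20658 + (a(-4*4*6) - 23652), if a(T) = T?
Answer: -44406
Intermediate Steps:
-20658 + (a(-4*4*6) - 23652) = -20658 + (-4*4*6 - 23652) = -20658 + (-16*6 - 23652) = -20658 + (-96 - 23652) = -20658 - 23748 = -44406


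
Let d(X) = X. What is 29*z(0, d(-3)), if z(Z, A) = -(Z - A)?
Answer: -87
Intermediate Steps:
z(Z, A) = A - Z
29*z(0, d(-3)) = 29*(-3 - 1*0) = 29*(-3 + 0) = 29*(-3) = -87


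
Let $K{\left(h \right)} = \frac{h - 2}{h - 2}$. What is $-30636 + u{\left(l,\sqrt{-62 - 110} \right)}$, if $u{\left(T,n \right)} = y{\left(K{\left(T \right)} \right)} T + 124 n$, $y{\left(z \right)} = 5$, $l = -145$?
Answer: $-31361 + 248 i \sqrt{43} \approx -31361.0 + 1626.2 i$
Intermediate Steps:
$K{\left(h \right)} = 1$ ($K{\left(h \right)} = \frac{-2 + h}{-2 + h} = 1$)
$u{\left(T,n \right)} = 5 T + 124 n$
$-30636 + u{\left(l,\sqrt{-62 - 110} \right)} = -30636 + \left(5 \left(-145\right) + 124 \sqrt{-62 - 110}\right) = -30636 - \left(725 - 124 \sqrt{-172}\right) = -30636 - \left(725 - 124 \cdot 2 i \sqrt{43}\right) = -30636 - \left(725 - 248 i \sqrt{43}\right) = -31361 + 248 i \sqrt{43}$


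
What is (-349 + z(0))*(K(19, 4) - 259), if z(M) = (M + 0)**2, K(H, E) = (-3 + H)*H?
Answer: -15705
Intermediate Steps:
K(H, E) = H*(-3 + H)
z(M) = M**2
(-349 + z(0))*(K(19, 4) - 259) = (-349 + 0**2)*(19*(-3 + 19) - 259) = (-349 + 0)*(19*16 - 259) = -349*(304 - 259) = -349*45 = -15705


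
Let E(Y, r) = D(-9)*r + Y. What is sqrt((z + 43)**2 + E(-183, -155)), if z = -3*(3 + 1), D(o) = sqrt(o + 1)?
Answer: sqrt(778 - 310*I*sqrt(2)) ≈ 28.905 - 7.5835*I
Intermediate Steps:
D(o) = sqrt(1 + o)
z = -12 (z = -3*4 = -12)
E(Y, r) = Y + 2*I*r*sqrt(2) (E(Y, r) = sqrt(1 - 9)*r + Y = sqrt(-8)*r + Y = (2*I*sqrt(2))*r + Y = 2*I*r*sqrt(2) + Y = Y + 2*I*r*sqrt(2))
sqrt((z + 43)**2 + E(-183, -155)) = sqrt((-12 + 43)**2 + (-183 + 2*I*(-155)*sqrt(2))) = sqrt(31**2 + (-183 - 310*I*sqrt(2))) = sqrt(961 + (-183 - 310*I*sqrt(2))) = sqrt(778 - 310*I*sqrt(2))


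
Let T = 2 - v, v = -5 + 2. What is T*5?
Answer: 25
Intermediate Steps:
v = -3
T = 5 (T = 2 - 1*(-3) = 2 + 3 = 5)
T*5 = 5*5 = 25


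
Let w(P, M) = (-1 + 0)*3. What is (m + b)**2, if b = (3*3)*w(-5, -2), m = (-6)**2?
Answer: 81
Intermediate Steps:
w(P, M) = -3 (w(P, M) = -1*3 = -3)
m = 36
b = -27 (b = (3*3)*(-3) = 9*(-3) = -27)
(m + b)**2 = (36 - 27)**2 = 9**2 = 81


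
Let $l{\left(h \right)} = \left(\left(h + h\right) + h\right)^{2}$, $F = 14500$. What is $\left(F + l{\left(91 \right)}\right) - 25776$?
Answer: $63253$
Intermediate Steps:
$l{\left(h \right)} = 9 h^{2}$ ($l{\left(h \right)} = \left(2 h + h\right)^{2} = \left(3 h\right)^{2} = 9 h^{2}$)
$\left(F + l{\left(91 \right)}\right) - 25776 = \left(14500 + 9 \cdot 91^{2}\right) - 25776 = \left(14500 + 9 \cdot 8281\right) - 25776 = \left(14500 + 74529\right) - 25776 = 89029 - 25776 = 63253$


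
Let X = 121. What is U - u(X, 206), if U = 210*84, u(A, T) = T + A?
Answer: 17313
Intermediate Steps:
u(A, T) = A + T
U = 17640
U - u(X, 206) = 17640 - (121 + 206) = 17640 - 1*327 = 17640 - 327 = 17313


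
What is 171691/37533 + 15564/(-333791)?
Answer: 56724746969/12528177603 ≈ 4.5278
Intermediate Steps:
171691/37533 + 15564/(-333791) = 171691*(1/37533) + 15564*(-1/333791) = 171691/37533 - 15564/333791 = 56724746969/12528177603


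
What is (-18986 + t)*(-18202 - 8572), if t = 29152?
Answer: -272184484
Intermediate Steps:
(-18986 + t)*(-18202 - 8572) = (-18986 + 29152)*(-18202 - 8572) = 10166*(-26774) = -272184484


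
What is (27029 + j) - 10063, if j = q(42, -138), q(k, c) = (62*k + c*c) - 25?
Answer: 38589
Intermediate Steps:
q(k, c) = -25 + c² + 62*k (q(k, c) = (62*k + c²) - 25 = (c² + 62*k) - 25 = -25 + c² + 62*k)
j = 21623 (j = -25 + (-138)² + 62*42 = -25 + 19044 + 2604 = 21623)
(27029 + j) - 10063 = (27029 + 21623) - 10063 = 48652 - 10063 = 38589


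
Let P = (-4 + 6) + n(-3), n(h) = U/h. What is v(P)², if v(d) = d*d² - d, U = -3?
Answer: 576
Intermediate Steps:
n(h) = -3/h
P = 3 (P = (-4 + 6) - 3/(-3) = 2 - 3*(-⅓) = 2 + 1 = 3)
v(d) = d³ - d
v(P)² = (3³ - 1*3)² = (27 - 3)² = 24² = 576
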